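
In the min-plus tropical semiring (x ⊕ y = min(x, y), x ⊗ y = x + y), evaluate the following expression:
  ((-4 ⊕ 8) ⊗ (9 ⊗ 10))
((-4 ⊕ 8) ⊗ (9 ⊗ 10)) = 15

Expand innermost to outermost. Recall ⊕ takes the minimum of its arguments and ⊗ takes their sum. Working out the expression ((-4 ⊕ 8) ⊗ (9 ⊗ 10)) gives 15.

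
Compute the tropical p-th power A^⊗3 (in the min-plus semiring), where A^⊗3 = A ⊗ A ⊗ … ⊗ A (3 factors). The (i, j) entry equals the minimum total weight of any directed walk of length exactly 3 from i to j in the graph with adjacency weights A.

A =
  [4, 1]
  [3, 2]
A^⊗3 =
  [6, 5]
  [7, 6]

Each entry (A^⊗3)_ij equals the minimum over all length-3 walks i = v_0 → v_1 → … → v_3 = j of Σ_t A[v_t][v_{t+1}]. For example, for (i, j) = (0, 1) we minimise over 4 possible intermediate vertex sequences; the minimum is 5, attained along the walk 0 → 1 → 0 → 1.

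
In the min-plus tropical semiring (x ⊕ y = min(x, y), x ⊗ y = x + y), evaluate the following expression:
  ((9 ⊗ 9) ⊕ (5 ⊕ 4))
((9 ⊗ 9) ⊕ (5 ⊕ 4)) = 4

Expand innermost to outermost. Recall ⊕ takes the minimum of its arguments and ⊗ takes their sum. Working out the expression ((9 ⊗ 9) ⊕ (5 ⊕ 4)) gives 4.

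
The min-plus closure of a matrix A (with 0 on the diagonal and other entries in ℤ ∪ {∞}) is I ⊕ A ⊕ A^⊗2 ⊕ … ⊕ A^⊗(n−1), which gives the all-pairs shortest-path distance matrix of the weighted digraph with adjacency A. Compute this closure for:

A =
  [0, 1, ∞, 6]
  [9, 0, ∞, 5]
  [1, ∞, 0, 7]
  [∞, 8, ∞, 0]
Closure =
  [0, 1, ∞, 6]
  [9, 0, ∞, 5]
  [1, 2, 0, 7]
  [17, 8, ∞, 0]

This is the Floyd-Warshall all-pairs shortest-path computation. For each intermediate vertex k = 0, 1, …, 3, update dist[i][j] ← min(dist[i][j], dist[i][k] + dist[k][j]). The final matrix gives, for each (i, j), the minimum total weight of any directed path from i to j (possibly empty when i = j).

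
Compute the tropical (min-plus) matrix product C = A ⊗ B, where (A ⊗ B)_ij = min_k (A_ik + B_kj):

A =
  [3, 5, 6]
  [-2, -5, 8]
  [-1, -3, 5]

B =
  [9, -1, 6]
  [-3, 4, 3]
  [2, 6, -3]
A ⊗ B =
  [2, 2, 3]
  [-8, -3, -2]
  [-6, -2, 0]

Apply the min-plus product entry-by-entry:
  C[0][0] = min over k of (A[0][0] + B[0][0] = 3 + 9 = 12, A[0][1] + B[1][0] = 5 + -3 = 2, A[0][2] + B[2][0] = 6 + 2 = 8) = 2 (attained at k = 1)
  C[0][1] = min over k of (A[0][0] + B[0][1] = 3 + -1 = 2, A[0][1] + B[1][1] = 5 + 4 = 9, A[0][2] + B[2][1] = 6 + 6 = 12) = 2 (attained at k = 0)
  C[0][2] = min over k of (A[0][0] + B[0][2] = 3 + 6 = 9, A[0][1] + B[1][2] = 5 + 3 = 8, A[0][2] + B[2][2] = 6 + -3 = 3) = 3 (attained at k = 2)
  C[1][0] = min over k of (A[1][0] + B[0][0] = -2 + 9 = 7, A[1][1] + B[1][0] = -5 + -3 = -8, A[1][2] + B[2][0] = 8 + 2 = 10) = -8 (attained at k = 1)
  C[1][1] = min over k of (A[1][0] + B[0][1] = -2 + -1 = -3, A[1][1] + B[1][1] = -5 + 4 = -1, A[1][2] + B[2][1] = 8 + 6 = 14) = -3 (attained at k = 0)
  C[1][2] = min over k of (A[1][0] + B[0][2] = -2 + 6 = 4, A[1][1] + B[1][2] = -5 + 3 = -2, A[1][2] + B[2][2] = 8 + -3 = 5) = -2 (attained at k = 1)
  C[2][0] = min over k of (A[2][0] + B[0][0] = -1 + 9 = 8, A[2][1] + B[1][0] = -3 + -3 = -6, A[2][2] + B[2][0] = 5 + 2 = 7) = -6 (attained at k = 1)
  C[2][1] = min over k of (A[2][0] + B[0][1] = -1 + -1 = -2, A[2][1] + B[1][1] = -3 + 4 = 1, A[2][2] + B[2][1] = 5 + 6 = 11) = -2 (attained at k = 0)
  C[2][2] = min over k of (A[2][0] + B[0][2] = -1 + 6 = 5, A[2][1] + B[1][2] = -3 + 3 = 0, A[2][2] + B[2][2] = 5 + -3 = 2) = 0 (attained at k = 1)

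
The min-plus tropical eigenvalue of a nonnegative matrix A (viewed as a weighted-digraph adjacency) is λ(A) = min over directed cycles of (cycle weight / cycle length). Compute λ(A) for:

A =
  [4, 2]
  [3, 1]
λ(A) = 1

Enumerate directed cycles and compute their means (weight / length). Sample:
  cycle 0 → 0: weight = 4, length = 1, mean = 4/1 ≈ 4.000
  cycle 1 → 1: weight = 1, length = 1, mean = 1/1 ≈ 1.000
  cycle 0 → 1 → 0: weight = 5, length = 2, mean = 5/2 ≈ 2.500
  cycle 1 → 0 → 1: weight = 5, length = 2, mean = 5/2 ≈ 2.500
Minimum mean = 1.000, attained e.g. along the cycle 1 → 1 with weight 1 and length 1. So λ(A) = 1/1 = 1.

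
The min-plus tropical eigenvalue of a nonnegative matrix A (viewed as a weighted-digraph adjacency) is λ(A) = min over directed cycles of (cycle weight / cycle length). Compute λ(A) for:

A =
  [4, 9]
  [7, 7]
λ(A) = 4

Enumerate directed cycles and compute their means (weight / length). Sample:
  cycle 0 → 0: weight = 4, length = 1, mean = 4/1 ≈ 4.000
  cycle 1 → 1: weight = 7, length = 1, mean = 7/1 ≈ 7.000
  cycle 0 → 1 → 0: weight = 16, length = 2, mean = 16/2 ≈ 8.000
  cycle 1 → 0 → 1: weight = 16, length = 2, mean = 16/2 ≈ 8.000
Minimum mean = 4.000, attained e.g. along the cycle 0 → 0 with weight 4 and length 1. So λ(A) = 4/1 = 4.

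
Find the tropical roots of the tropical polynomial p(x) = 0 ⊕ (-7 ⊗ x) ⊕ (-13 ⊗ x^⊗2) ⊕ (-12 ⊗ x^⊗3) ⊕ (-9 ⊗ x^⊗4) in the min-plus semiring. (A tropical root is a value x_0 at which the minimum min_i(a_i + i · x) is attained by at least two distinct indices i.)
Roots: {-3, -1, 6, 7}

Each tropical root is a break point of the lower envelope of the lines y = a_i + i · x (there are 5 lines, with slopes 0, 1, ..., 4). Only the lines that attain the minimum somewhere contribute to roots; other lines are dominated. Here the surviving (envelope) indices are i = 4, i = 3, i = 2, i = 1, i = 0.
Intersections between consecutive envelope lines give the roots: for adjacent envelope indices i < j the intersection is x = (a_i − a_j) / (j − i). Reading off the sorted break points: {-3, -1, 6, 7}.
Verification: at each break x_0, at least two indices attain the minimum of min_i(a_i + i · x_0).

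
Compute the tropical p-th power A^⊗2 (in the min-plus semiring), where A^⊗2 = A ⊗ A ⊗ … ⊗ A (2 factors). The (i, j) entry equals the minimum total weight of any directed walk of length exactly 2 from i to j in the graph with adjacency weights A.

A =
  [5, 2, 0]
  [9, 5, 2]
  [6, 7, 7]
A^⊗2 =
  [6, 7, 4]
  [8, 9, 7]
  [11, 8, 6]

Each entry (A^⊗2)_ij equals the minimum over all length-2 walks i = v_0 → v_1 → … → v_2 = j of Σ_t A[v_t][v_{t+1}]. For example, for (i, j) = (0, 2) we minimise over 3 possible intermediate vertex sequences; the minimum is 4, attained along the walk 0 → 1 → 2.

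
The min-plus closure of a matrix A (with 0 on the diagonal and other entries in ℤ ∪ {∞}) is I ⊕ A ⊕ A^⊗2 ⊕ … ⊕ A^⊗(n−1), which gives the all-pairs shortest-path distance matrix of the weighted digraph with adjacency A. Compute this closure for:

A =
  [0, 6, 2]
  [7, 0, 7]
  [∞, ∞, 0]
Closure =
  [0, 6, 2]
  [7, 0, 7]
  [∞, ∞, 0]

This is the Floyd-Warshall all-pairs shortest-path computation. For each intermediate vertex k = 0, 1, …, 2, update dist[i][j] ← min(dist[i][j], dist[i][k] + dist[k][j]). The final matrix gives, for each (i, j), the minimum total weight of any directed path from i to j (possibly empty when i = j).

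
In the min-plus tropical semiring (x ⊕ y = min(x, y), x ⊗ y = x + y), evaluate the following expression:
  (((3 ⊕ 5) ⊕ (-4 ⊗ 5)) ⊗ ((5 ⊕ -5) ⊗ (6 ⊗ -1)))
(((3 ⊕ 5) ⊕ (-4 ⊗ 5)) ⊗ ((5 ⊕ -5) ⊗ (6 ⊗ -1))) = 1

Expand innermost to outermost. Recall ⊕ takes the minimum of its arguments and ⊗ takes their sum. Working out the expression (((3 ⊕ 5) ⊕ (-4 ⊗ 5)) ⊗ ((5 ⊕ -5) ⊗ (6 ⊗ -1))) gives 1.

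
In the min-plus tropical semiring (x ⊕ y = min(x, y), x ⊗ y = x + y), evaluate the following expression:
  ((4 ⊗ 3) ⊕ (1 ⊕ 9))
((4 ⊗ 3) ⊕ (1 ⊕ 9)) = 1

Expand innermost to outermost. Recall ⊕ takes the minimum of its arguments and ⊗ takes their sum. Working out the expression ((4 ⊗ 3) ⊕ (1 ⊕ 9)) gives 1.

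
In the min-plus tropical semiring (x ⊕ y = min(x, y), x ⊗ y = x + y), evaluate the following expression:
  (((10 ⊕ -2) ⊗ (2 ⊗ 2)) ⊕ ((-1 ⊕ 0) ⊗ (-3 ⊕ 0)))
(((10 ⊕ -2) ⊗ (2 ⊗ 2)) ⊕ ((-1 ⊕ 0) ⊗ (-3 ⊕ 0))) = -4

Expand innermost to outermost. Recall ⊕ takes the minimum of its arguments and ⊗ takes their sum. Working out the expression (((10 ⊕ -2) ⊗ (2 ⊗ 2)) ⊕ ((-1 ⊕ 0) ⊗ (-3 ⊕ 0))) gives -4.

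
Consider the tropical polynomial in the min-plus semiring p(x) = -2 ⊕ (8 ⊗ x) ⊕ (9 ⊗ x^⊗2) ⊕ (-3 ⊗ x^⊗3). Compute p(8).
p(8) = -2

A tropical monomial a ⊗ x^⊗i evaluates to a + i · x. Evaluating each term at x = 8:
  Term 0 contributes -2 + 0 · 8 = -2
  Term 1 contributes 8 + 1 · 8 = 16
  Term 2 contributes 9 + 2 · 8 = 25
  Term 3 contributes -3 + 3 · 8 = 21
p(8) = ⊕ of these = min[-2, 16, 25, 21] = -2.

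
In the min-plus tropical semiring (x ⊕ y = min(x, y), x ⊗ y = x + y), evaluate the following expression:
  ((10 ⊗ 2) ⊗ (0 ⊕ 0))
((10 ⊗ 2) ⊗ (0 ⊕ 0)) = 12

Expand innermost to outermost. Recall ⊕ takes the minimum of its arguments and ⊗ takes their sum. Working out the expression ((10 ⊗ 2) ⊗ (0 ⊕ 0)) gives 12.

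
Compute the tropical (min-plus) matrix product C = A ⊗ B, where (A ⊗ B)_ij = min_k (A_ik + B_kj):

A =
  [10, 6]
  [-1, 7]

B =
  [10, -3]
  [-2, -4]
A ⊗ B =
  [4, 2]
  [5, -4]

Apply the min-plus product entry-by-entry:
  C[0][0] = min over k of (A[0][0] + B[0][0] = 10 + 10 = 20, A[0][1] + B[1][0] = 6 + -2 = 4) = 4 (attained at k = 1)
  C[0][1] = min over k of (A[0][0] + B[0][1] = 10 + -3 = 7, A[0][1] + B[1][1] = 6 + -4 = 2) = 2 (attained at k = 1)
  C[1][0] = min over k of (A[1][0] + B[0][0] = -1 + 10 = 9, A[1][1] + B[1][0] = 7 + -2 = 5) = 5 (attained at k = 1)
  C[1][1] = min over k of (A[1][0] + B[0][1] = -1 + -3 = -4, A[1][1] + B[1][1] = 7 + -4 = 3) = -4 (attained at k = 0)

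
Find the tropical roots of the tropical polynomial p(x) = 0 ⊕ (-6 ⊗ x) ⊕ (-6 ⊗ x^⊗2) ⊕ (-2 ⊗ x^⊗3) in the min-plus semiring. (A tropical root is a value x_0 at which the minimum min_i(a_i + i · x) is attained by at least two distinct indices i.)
Roots: {-4, 0, 6}

Each tropical root is a break point of the lower envelope of the lines y = a_i + i · x (there are 4 lines, with slopes 0, 1, ..., 3). Only the lines that attain the minimum somewhere contribute to roots; other lines are dominated. Here the surviving (envelope) indices are i = 3, i = 2, i = 1, i = 0.
Intersections between consecutive envelope lines give the roots: for adjacent envelope indices i < j the intersection is x = (a_i − a_j) / (j − i). Reading off the sorted break points: {-4, 0, 6}.
Verification: at each break x_0, at least two indices attain the minimum of min_i(a_i + i · x_0).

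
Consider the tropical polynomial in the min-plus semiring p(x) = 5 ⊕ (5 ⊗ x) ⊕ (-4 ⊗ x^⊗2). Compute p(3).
p(3) = 2

A tropical monomial a ⊗ x^⊗i evaluates to a + i · x. Evaluating each term at x = 3:
  Term 0 contributes 5 + 0 · 3 = 5
  Term 1 contributes 5 + 1 · 3 = 8
  Term 2 contributes -4 + 2 · 3 = 2
p(3) = ⊕ of these = min[5, 8, 2] = 2.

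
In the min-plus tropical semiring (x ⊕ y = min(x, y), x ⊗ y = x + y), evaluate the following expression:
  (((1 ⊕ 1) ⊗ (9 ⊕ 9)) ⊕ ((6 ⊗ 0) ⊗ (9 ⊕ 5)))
(((1 ⊕ 1) ⊗ (9 ⊕ 9)) ⊕ ((6 ⊗ 0) ⊗ (9 ⊕ 5))) = 10

Expand innermost to outermost. Recall ⊕ takes the minimum of its arguments and ⊗ takes their sum. Working out the expression (((1 ⊕ 1) ⊗ (9 ⊕ 9)) ⊕ ((6 ⊗ 0) ⊗ (9 ⊕ 5))) gives 10.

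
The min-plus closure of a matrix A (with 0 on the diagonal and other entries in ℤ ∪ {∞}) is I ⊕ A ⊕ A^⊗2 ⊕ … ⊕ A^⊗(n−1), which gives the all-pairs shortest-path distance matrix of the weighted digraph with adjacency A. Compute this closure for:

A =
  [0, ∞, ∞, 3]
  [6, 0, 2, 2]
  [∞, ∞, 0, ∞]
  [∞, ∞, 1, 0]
Closure =
  [0, ∞, 4, 3]
  [6, 0, 2, 2]
  [∞, ∞, 0, ∞]
  [∞, ∞, 1, 0]

This is the Floyd-Warshall all-pairs shortest-path computation. For each intermediate vertex k = 0, 1, …, 3, update dist[i][j] ← min(dist[i][j], dist[i][k] + dist[k][j]). The final matrix gives, for each (i, j), the minimum total weight of any directed path from i to j (possibly empty when i = j).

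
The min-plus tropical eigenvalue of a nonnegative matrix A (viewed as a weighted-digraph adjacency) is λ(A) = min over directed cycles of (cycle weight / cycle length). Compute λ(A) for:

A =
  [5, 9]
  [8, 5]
λ(A) = 5

Enumerate directed cycles and compute their means (weight / length). Sample:
  cycle 0 → 0: weight = 5, length = 1, mean = 5/1 ≈ 5.000
  cycle 1 → 1: weight = 5, length = 1, mean = 5/1 ≈ 5.000
  cycle 0 → 1 → 0: weight = 17, length = 2, mean = 17/2 ≈ 8.500
  cycle 1 → 0 → 1: weight = 17, length = 2, mean = 17/2 ≈ 8.500
Minimum mean = 5.000, attained e.g. along the cycle 0 → 0 with weight 5 and length 1. So λ(A) = 5/1 = 5.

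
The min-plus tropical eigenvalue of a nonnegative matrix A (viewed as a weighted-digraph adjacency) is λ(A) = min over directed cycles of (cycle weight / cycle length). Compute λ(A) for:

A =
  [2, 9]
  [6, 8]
λ(A) = 2

Enumerate directed cycles and compute their means (weight / length). Sample:
  cycle 0 → 0: weight = 2, length = 1, mean = 2/1 ≈ 2.000
  cycle 1 → 1: weight = 8, length = 1, mean = 8/1 ≈ 8.000
  cycle 0 → 1 → 0: weight = 15, length = 2, mean = 15/2 ≈ 7.500
  cycle 1 → 0 → 1: weight = 15, length = 2, mean = 15/2 ≈ 7.500
Minimum mean = 2.000, attained e.g. along the cycle 0 → 0 with weight 2 and length 1. So λ(A) = 2/1 = 2.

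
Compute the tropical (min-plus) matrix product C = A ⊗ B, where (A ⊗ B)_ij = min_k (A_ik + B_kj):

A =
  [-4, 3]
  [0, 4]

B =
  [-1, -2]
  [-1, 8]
A ⊗ B =
  [-5, -6]
  [-1, -2]

Apply the min-plus product entry-by-entry:
  C[0][0] = min over k of (A[0][0] + B[0][0] = -4 + -1 = -5, A[0][1] + B[1][0] = 3 + -1 = 2) = -5 (attained at k = 0)
  C[0][1] = min over k of (A[0][0] + B[0][1] = -4 + -2 = -6, A[0][1] + B[1][1] = 3 + 8 = 11) = -6 (attained at k = 0)
  C[1][0] = min over k of (A[1][0] + B[0][0] = 0 + -1 = -1, A[1][1] + B[1][0] = 4 + -1 = 3) = -1 (attained at k = 0)
  C[1][1] = min over k of (A[1][0] + B[0][1] = 0 + -2 = -2, A[1][1] + B[1][1] = 4 + 8 = 12) = -2 (attained at k = 0)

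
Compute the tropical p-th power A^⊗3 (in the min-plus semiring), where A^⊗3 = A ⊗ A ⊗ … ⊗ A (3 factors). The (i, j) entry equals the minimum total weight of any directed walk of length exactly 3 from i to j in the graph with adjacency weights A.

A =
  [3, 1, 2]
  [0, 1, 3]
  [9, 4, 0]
A^⊗3 =
  [2, 2, 2]
  [1, 2, 2]
  [4, 4, 0]

Each entry (A^⊗3)_ij equals the minimum over all length-3 walks i = v_0 → v_1 → … → v_3 = j of Σ_t A[v_t][v_{t+1}]. For example, for (i, j) = (0, 2) we minimise over 9 possible intermediate vertex sequences; the minimum is 2, attained along the walk 0 → 2 → 2 → 2.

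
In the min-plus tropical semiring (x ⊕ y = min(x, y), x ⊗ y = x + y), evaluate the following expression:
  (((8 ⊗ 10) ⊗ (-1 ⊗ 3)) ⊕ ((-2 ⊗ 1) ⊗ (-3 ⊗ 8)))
(((8 ⊗ 10) ⊗ (-1 ⊗ 3)) ⊕ ((-2 ⊗ 1) ⊗ (-3 ⊗ 8))) = 4

Expand innermost to outermost. Recall ⊕ takes the minimum of its arguments and ⊗ takes their sum. Working out the expression (((8 ⊗ 10) ⊗ (-1 ⊗ 3)) ⊕ ((-2 ⊗ 1) ⊗ (-3 ⊗ 8))) gives 4.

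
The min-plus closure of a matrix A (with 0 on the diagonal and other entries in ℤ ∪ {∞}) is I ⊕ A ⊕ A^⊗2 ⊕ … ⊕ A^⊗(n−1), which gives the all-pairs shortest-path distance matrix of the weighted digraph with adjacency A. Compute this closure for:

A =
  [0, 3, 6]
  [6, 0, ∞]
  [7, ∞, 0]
Closure =
  [0, 3, 6]
  [6, 0, 12]
  [7, 10, 0]

This is the Floyd-Warshall all-pairs shortest-path computation. For each intermediate vertex k = 0, 1, …, 2, update dist[i][j] ← min(dist[i][j], dist[i][k] + dist[k][j]). The final matrix gives, for each (i, j), the minimum total weight of any directed path from i to j (possibly empty when i = j).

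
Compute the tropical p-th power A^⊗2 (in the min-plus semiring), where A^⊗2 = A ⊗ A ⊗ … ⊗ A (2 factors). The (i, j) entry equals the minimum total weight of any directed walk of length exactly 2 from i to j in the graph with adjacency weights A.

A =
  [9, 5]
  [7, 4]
A^⊗2 =
  [12, 9]
  [11, 8]

Each entry (A^⊗2)_ij equals the minimum over all length-2 walks i = v_0 → v_1 → … → v_2 = j of Σ_t A[v_t][v_{t+1}]. For example, for (i, j) = (0, 1) we minimise over 2 possible intermediate vertex sequences; the minimum is 9, attained along the walk 0 → 1 → 1.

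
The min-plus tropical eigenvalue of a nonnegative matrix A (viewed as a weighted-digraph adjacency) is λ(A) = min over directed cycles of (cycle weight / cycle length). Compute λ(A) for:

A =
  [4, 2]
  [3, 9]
λ(A) = 5/2

Enumerate directed cycles and compute their means (weight / length). Sample:
  cycle 0 → 0: weight = 4, length = 1, mean = 4/1 ≈ 4.000
  cycle 1 → 1: weight = 9, length = 1, mean = 9/1 ≈ 9.000
  cycle 0 → 1 → 0: weight = 5, length = 2, mean = 5/2 ≈ 2.500
  cycle 1 → 0 → 1: weight = 5, length = 2, mean = 5/2 ≈ 2.500
Minimum mean = 2.500, attained e.g. along the cycle 0 → 1 → 0 with weight 5 and length 2. So λ(A) = 5/2 = 5/2.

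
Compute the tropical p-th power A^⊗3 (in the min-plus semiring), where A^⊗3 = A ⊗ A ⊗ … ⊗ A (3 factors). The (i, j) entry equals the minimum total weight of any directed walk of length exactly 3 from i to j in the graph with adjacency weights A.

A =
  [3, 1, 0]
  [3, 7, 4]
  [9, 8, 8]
A^⊗3 =
  [7, 5, 4]
  [7, 7, 6]
  [13, 12, 11]

Each entry (A^⊗3)_ij equals the minimum over all length-3 walks i = v_0 → v_1 → … → v_3 = j of Σ_t A[v_t][v_{t+1}]. For example, for (i, j) = (0, 2) we minimise over 9 possible intermediate vertex sequences; the minimum is 4, attained along the walk 0 → 1 → 0 → 2.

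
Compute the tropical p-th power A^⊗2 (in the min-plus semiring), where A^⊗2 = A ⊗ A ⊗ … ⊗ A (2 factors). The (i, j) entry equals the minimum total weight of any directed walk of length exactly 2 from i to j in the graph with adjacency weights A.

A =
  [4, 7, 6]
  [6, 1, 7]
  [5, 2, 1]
A^⊗2 =
  [8, 8, 7]
  [7, 2, 8]
  [6, 3, 2]

Each entry (A^⊗2)_ij equals the minimum over all length-2 walks i = v_0 → v_1 → … → v_2 = j of Σ_t A[v_t][v_{t+1}]. For example, for (i, j) = (0, 2) we minimise over 3 possible intermediate vertex sequences; the minimum is 7, attained along the walk 0 → 2 → 2.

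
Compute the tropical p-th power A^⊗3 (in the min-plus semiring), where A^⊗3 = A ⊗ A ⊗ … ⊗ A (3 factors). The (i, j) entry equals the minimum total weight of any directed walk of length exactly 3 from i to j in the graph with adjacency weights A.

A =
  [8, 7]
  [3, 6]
A^⊗3 =
  [16, 17]
  [13, 16]

Each entry (A^⊗3)_ij equals the minimum over all length-3 walks i = v_0 → v_1 → … → v_3 = j of Σ_t A[v_t][v_{t+1}]. For example, for (i, j) = (0, 1) we minimise over 4 possible intermediate vertex sequences; the minimum is 17, attained along the walk 0 → 1 → 0 → 1.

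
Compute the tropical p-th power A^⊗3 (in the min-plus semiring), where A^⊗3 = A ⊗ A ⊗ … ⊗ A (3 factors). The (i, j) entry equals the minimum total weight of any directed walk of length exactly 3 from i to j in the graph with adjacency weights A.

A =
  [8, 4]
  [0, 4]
A^⊗3 =
  [8, 8]
  [4, 8]

Each entry (A^⊗3)_ij equals the minimum over all length-3 walks i = v_0 → v_1 → … → v_3 = j of Σ_t A[v_t][v_{t+1}]. For example, for (i, j) = (0, 1) we minimise over 4 possible intermediate vertex sequences; the minimum is 8, attained along the walk 0 → 1 → 0 → 1.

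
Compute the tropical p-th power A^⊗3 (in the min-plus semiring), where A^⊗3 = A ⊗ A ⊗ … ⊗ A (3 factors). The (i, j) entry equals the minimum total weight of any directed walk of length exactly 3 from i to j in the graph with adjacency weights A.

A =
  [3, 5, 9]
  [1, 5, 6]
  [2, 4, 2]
A^⊗3 =
  [9, 11, 13]
  [7, 9, 10]
  [6, 8, 6]

Each entry (A^⊗3)_ij equals the minimum over all length-3 walks i = v_0 → v_1 → … → v_3 = j of Σ_t A[v_t][v_{t+1}]. For example, for (i, j) = (0, 2) we minimise over 9 possible intermediate vertex sequences; the minimum is 13, attained along the walk 0 → 1 → 2 → 2.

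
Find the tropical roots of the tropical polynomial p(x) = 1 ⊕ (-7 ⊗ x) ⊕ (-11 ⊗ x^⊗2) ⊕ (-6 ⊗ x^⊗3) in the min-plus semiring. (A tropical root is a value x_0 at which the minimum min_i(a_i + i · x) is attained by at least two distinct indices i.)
Roots: {-5, 4, 8}

Each tropical root is a break point of the lower envelope of the lines y = a_i + i · x (there are 4 lines, with slopes 0, 1, ..., 3). Only the lines that attain the minimum somewhere contribute to roots; other lines are dominated. Here the surviving (envelope) indices are i = 3, i = 2, i = 1, i = 0.
Intersections between consecutive envelope lines give the roots: for adjacent envelope indices i < j the intersection is x = (a_i − a_j) / (j − i). Reading off the sorted break points: {-5, 4, 8}.
Verification: at each break x_0, at least two indices attain the minimum of min_i(a_i + i · x_0).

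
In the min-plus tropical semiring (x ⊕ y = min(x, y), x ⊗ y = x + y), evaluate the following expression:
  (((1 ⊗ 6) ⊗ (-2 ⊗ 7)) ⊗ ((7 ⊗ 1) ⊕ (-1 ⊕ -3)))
(((1 ⊗ 6) ⊗ (-2 ⊗ 7)) ⊗ ((7 ⊗ 1) ⊕ (-1 ⊕ -3))) = 9

Expand innermost to outermost. Recall ⊕ takes the minimum of its arguments and ⊗ takes their sum. Working out the expression (((1 ⊗ 6) ⊗ (-2 ⊗ 7)) ⊗ ((7 ⊗ 1) ⊕ (-1 ⊕ -3))) gives 9.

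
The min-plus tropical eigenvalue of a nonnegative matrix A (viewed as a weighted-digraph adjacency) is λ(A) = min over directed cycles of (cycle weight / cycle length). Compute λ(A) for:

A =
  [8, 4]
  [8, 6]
λ(A) = 6

Enumerate directed cycles and compute their means (weight / length). Sample:
  cycle 0 → 0: weight = 8, length = 1, mean = 8/1 ≈ 8.000
  cycle 1 → 1: weight = 6, length = 1, mean = 6/1 ≈ 6.000
  cycle 0 → 1 → 0: weight = 12, length = 2, mean = 12/2 ≈ 6.000
  cycle 1 → 0 → 1: weight = 12, length = 2, mean = 12/2 ≈ 6.000
Minimum mean = 6.000, attained e.g. along the cycle 1 → 1 with weight 6 and length 1. So λ(A) = 6/1 = 6.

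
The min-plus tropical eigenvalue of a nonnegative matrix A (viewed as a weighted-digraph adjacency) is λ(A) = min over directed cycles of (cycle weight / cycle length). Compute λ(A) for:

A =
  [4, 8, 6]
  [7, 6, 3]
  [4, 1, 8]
λ(A) = 2

Enumerate directed cycles and compute their means (weight / length). Sample:
  cycle 0 → 0: weight = 4, length = 1, mean = 4/1 ≈ 4.000
  cycle 1 → 1: weight = 6, length = 1, mean = 6/1 ≈ 6.000
  cycle 2 → 2: weight = 8, length = 1, mean = 8/1 ≈ 8.000
  cycle 0 → 1 → 0: weight = 15, length = 2, mean = 15/2 ≈ 7.500
  cycle 0 → 2 → 0: weight = 10, length = 2, mean = 10/2 ≈ 5.000
  cycle 1 → 0 → 1: weight = 15, length = 2, mean = 15/2 ≈ 7.500
Minimum mean = 2.000, attained e.g. along the cycle 1 → 2 → 1 with weight 4 and length 2. So λ(A) = 4/2 = 2.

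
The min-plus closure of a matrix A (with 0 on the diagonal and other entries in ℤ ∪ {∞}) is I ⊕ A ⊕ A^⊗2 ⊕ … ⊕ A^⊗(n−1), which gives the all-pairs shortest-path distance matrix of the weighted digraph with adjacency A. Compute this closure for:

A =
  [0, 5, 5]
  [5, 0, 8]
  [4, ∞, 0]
Closure =
  [0, 5, 5]
  [5, 0, 8]
  [4, 9, 0]

This is the Floyd-Warshall all-pairs shortest-path computation. For each intermediate vertex k = 0, 1, …, 2, update dist[i][j] ← min(dist[i][j], dist[i][k] + dist[k][j]). The final matrix gives, for each (i, j), the minimum total weight of any directed path from i to j (possibly empty when i = j).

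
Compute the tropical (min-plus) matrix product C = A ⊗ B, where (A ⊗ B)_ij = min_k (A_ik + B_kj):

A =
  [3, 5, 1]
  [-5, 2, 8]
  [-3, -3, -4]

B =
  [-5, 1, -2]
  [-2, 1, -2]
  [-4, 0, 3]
A ⊗ B =
  [-3, 1, 1]
  [-10, -4, -7]
  [-8, -4, -5]

Apply the min-plus product entry-by-entry:
  C[0][0] = min over k of (A[0][0] + B[0][0] = 3 + -5 = -2, A[0][1] + B[1][0] = 5 + -2 = 3, A[0][2] + B[2][0] = 1 + -4 = -3) = -3 (attained at k = 2)
  C[0][1] = min over k of (A[0][0] + B[0][1] = 3 + 1 = 4, A[0][1] + B[1][1] = 5 + 1 = 6, A[0][2] + B[2][1] = 1 + 0 = 1) = 1 (attained at k = 2)
  C[0][2] = min over k of (A[0][0] + B[0][2] = 3 + -2 = 1, A[0][1] + B[1][2] = 5 + -2 = 3, A[0][2] + B[2][2] = 1 + 3 = 4) = 1 (attained at k = 0)
  C[1][0] = min over k of (A[1][0] + B[0][0] = -5 + -5 = -10, A[1][1] + B[1][0] = 2 + -2 = 0, A[1][2] + B[2][0] = 8 + -4 = 4) = -10 (attained at k = 0)
  C[1][1] = min over k of (A[1][0] + B[0][1] = -5 + 1 = -4, A[1][1] + B[1][1] = 2 + 1 = 3, A[1][2] + B[2][1] = 8 + 0 = 8) = -4 (attained at k = 0)
  C[1][2] = min over k of (A[1][0] + B[0][2] = -5 + -2 = -7, A[1][1] + B[1][2] = 2 + -2 = 0, A[1][2] + B[2][2] = 8 + 3 = 11) = -7 (attained at k = 0)
  C[2][0] = min over k of (A[2][0] + B[0][0] = -3 + -5 = -8, A[2][1] + B[1][0] = -3 + -2 = -5, A[2][2] + B[2][0] = -4 + -4 = -8) = -8 (attained at k = 0)
  C[2][1] = min over k of (A[2][0] + B[0][1] = -3 + 1 = -2, A[2][1] + B[1][1] = -3 + 1 = -2, A[2][2] + B[2][1] = -4 + 0 = -4) = -4 (attained at k = 2)
  C[2][2] = min over k of (A[2][0] + B[0][2] = -3 + -2 = -5, A[2][1] + B[1][2] = -3 + -2 = -5, A[2][2] + B[2][2] = -4 + 3 = -1) = -5 (attained at k = 0)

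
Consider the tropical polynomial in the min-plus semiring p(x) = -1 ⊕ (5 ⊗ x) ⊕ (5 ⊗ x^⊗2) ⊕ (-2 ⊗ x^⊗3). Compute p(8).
p(8) = -1

A tropical monomial a ⊗ x^⊗i evaluates to a + i · x. Evaluating each term at x = 8:
  Term 0 contributes -1 + 0 · 8 = -1
  Term 1 contributes 5 + 1 · 8 = 13
  Term 2 contributes 5 + 2 · 8 = 21
  Term 3 contributes -2 + 3 · 8 = 22
p(8) = ⊕ of these = min[-1, 13, 21, 22] = -1.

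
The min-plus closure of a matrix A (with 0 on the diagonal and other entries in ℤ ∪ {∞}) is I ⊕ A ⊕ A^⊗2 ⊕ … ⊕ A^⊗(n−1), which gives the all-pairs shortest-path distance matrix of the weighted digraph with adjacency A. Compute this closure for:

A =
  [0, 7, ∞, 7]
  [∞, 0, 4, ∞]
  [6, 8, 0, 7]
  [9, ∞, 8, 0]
Closure =
  [0, 7, 11, 7]
  [10, 0, 4, 11]
  [6, 8, 0, 7]
  [9, 16, 8, 0]

This is the Floyd-Warshall all-pairs shortest-path computation. For each intermediate vertex k = 0, 1, …, 3, update dist[i][j] ← min(dist[i][j], dist[i][k] + dist[k][j]). The final matrix gives, for each (i, j), the minimum total weight of any directed path from i to j (possibly empty when i = j).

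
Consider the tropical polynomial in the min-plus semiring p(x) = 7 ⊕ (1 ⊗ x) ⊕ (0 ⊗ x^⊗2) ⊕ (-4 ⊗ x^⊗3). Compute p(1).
p(1) = -1

A tropical monomial a ⊗ x^⊗i evaluates to a + i · x. Evaluating each term at x = 1:
  Term 0 contributes 7 + 0 · 1 = 7
  Term 1 contributes 1 + 1 · 1 = 2
  Term 2 contributes 0 + 2 · 1 = 2
  Term 3 contributes -4 + 3 · 1 = -1
p(1) = ⊕ of these = min[7, 2, 2, -1] = -1.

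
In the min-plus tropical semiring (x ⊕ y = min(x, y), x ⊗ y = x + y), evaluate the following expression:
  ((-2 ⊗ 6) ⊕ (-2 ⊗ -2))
((-2 ⊗ 6) ⊕ (-2 ⊗ -2)) = -4

Expand innermost to outermost. Recall ⊕ takes the minimum of its arguments and ⊗ takes their sum. Working out the expression ((-2 ⊗ 6) ⊕ (-2 ⊗ -2)) gives -4.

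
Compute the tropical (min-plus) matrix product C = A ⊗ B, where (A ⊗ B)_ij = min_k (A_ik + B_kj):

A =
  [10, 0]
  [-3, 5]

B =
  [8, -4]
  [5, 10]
A ⊗ B =
  [5, 6]
  [5, -7]

Apply the min-plus product entry-by-entry:
  C[0][0] = min over k of (A[0][0] + B[0][0] = 10 + 8 = 18, A[0][1] + B[1][0] = 0 + 5 = 5) = 5 (attained at k = 1)
  C[0][1] = min over k of (A[0][0] + B[0][1] = 10 + -4 = 6, A[0][1] + B[1][1] = 0 + 10 = 10) = 6 (attained at k = 0)
  C[1][0] = min over k of (A[1][0] + B[0][0] = -3 + 8 = 5, A[1][1] + B[1][0] = 5 + 5 = 10) = 5 (attained at k = 0)
  C[1][1] = min over k of (A[1][0] + B[0][1] = -3 + -4 = -7, A[1][1] + B[1][1] = 5 + 10 = 15) = -7 (attained at k = 0)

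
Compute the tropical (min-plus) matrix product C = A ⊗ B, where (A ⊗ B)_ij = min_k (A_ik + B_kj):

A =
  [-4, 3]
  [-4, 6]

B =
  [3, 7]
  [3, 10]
A ⊗ B =
  [-1, 3]
  [-1, 3]

Apply the min-plus product entry-by-entry:
  C[0][0] = min over k of (A[0][0] + B[0][0] = -4 + 3 = -1, A[0][1] + B[1][0] = 3 + 3 = 6) = -1 (attained at k = 0)
  C[0][1] = min over k of (A[0][0] + B[0][1] = -4 + 7 = 3, A[0][1] + B[1][1] = 3 + 10 = 13) = 3 (attained at k = 0)
  C[1][0] = min over k of (A[1][0] + B[0][0] = -4 + 3 = -1, A[1][1] + B[1][0] = 6 + 3 = 9) = -1 (attained at k = 0)
  C[1][1] = min over k of (A[1][0] + B[0][1] = -4 + 7 = 3, A[1][1] + B[1][1] = 6 + 10 = 16) = 3 (attained at k = 0)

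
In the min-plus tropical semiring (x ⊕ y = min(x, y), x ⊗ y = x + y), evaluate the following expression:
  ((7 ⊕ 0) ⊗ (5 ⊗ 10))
((7 ⊕ 0) ⊗ (5 ⊗ 10)) = 15

Expand innermost to outermost. Recall ⊕ takes the minimum of its arguments and ⊗ takes their sum. Working out the expression ((7 ⊕ 0) ⊗ (5 ⊗ 10)) gives 15.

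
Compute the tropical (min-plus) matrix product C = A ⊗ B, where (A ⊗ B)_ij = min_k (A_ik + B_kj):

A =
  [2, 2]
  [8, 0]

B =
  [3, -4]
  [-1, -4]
A ⊗ B =
  [1, -2]
  [-1, -4]

Apply the min-plus product entry-by-entry:
  C[0][0] = min over k of (A[0][0] + B[0][0] = 2 + 3 = 5, A[0][1] + B[1][0] = 2 + -1 = 1) = 1 (attained at k = 1)
  C[0][1] = min over k of (A[0][0] + B[0][1] = 2 + -4 = -2, A[0][1] + B[1][1] = 2 + -4 = -2) = -2 (attained at k = 0)
  C[1][0] = min over k of (A[1][0] + B[0][0] = 8 + 3 = 11, A[1][1] + B[1][0] = 0 + -1 = -1) = -1 (attained at k = 1)
  C[1][1] = min over k of (A[1][0] + B[0][1] = 8 + -4 = 4, A[1][1] + B[1][1] = 0 + -4 = -4) = -4 (attained at k = 1)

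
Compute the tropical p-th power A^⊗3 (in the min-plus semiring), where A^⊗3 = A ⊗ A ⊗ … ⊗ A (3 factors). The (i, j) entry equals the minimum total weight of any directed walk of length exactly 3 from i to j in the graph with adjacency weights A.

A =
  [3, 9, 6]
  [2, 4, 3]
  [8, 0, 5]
A^⊗3 =
  [8, 9, 9]
  [5, 7, 6]
  [5, 3, 7]

Each entry (A^⊗3)_ij equals the minimum over all length-3 walks i = v_0 → v_1 → … → v_3 = j of Σ_t A[v_t][v_{t+1}]. For example, for (i, j) = (0, 2) we minimise over 9 possible intermediate vertex sequences; the minimum is 9, attained along the walk 0 → 2 → 1 → 2.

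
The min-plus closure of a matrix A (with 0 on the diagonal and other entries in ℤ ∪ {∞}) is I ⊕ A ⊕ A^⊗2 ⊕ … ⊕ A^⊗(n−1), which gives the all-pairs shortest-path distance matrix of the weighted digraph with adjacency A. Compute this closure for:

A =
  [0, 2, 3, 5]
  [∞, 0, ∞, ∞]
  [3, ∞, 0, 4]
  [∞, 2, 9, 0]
Closure =
  [0, 2, 3, 5]
  [∞, 0, ∞, ∞]
  [3, 5, 0, 4]
  [12, 2, 9, 0]

This is the Floyd-Warshall all-pairs shortest-path computation. For each intermediate vertex k = 0, 1, …, 3, update dist[i][j] ← min(dist[i][j], dist[i][k] + dist[k][j]). The final matrix gives, for each (i, j), the minimum total weight of any directed path from i to j (possibly empty when i = j).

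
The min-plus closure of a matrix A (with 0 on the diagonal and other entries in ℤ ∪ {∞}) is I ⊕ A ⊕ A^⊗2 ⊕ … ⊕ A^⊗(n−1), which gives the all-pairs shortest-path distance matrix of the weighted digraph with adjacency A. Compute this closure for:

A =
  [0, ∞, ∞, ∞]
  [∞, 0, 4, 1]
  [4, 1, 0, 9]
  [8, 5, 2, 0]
Closure =
  [0, ∞, ∞, ∞]
  [7, 0, 3, 1]
  [4, 1, 0, 2]
  [6, 3, 2, 0]

This is the Floyd-Warshall all-pairs shortest-path computation. For each intermediate vertex k = 0, 1, …, 3, update dist[i][j] ← min(dist[i][j], dist[i][k] + dist[k][j]). The final matrix gives, for each (i, j), the minimum total weight of any directed path from i to j (possibly empty when i = j).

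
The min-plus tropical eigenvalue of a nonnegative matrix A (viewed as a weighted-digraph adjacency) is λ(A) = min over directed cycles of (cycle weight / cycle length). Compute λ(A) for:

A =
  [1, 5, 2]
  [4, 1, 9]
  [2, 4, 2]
λ(A) = 1

Enumerate directed cycles and compute their means (weight / length). Sample:
  cycle 0 → 0: weight = 1, length = 1, mean = 1/1 ≈ 1.000
  cycle 1 → 1: weight = 1, length = 1, mean = 1/1 ≈ 1.000
  cycle 2 → 2: weight = 2, length = 1, mean = 2/1 ≈ 2.000
  cycle 0 → 1 → 0: weight = 9, length = 2, mean = 9/2 ≈ 4.500
  cycle 0 → 2 → 0: weight = 4, length = 2, mean = 4/2 ≈ 2.000
  cycle 1 → 0 → 1: weight = 9, length = 2, mean = 9/2 ≈ 4.500
Minimum mean = 1.000, attained e.g. along the cycle 0 → 0 with weight 1 and length 1. So λ(A) = 1/1 = 1.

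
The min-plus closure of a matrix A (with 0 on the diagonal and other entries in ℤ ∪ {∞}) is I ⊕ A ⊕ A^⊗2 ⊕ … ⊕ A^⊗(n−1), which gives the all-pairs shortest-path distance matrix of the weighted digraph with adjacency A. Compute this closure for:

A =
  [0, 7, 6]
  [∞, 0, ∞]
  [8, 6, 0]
Closure =
  [0, 7, 6]
  [∞, 0, ∞]
  [8, 6, 0]

This is the Floyd-Warshall all-pairs shortest-path computation. For each intermediate vertex k = 0, 1, …, 2, update dist[i][j] ← min(dist[i][j], dist[i][k] + dist[k][j]). The final matrix gives, for each (i, j), the minimum total weight of any directed path from i to j (possibly empty when i = j).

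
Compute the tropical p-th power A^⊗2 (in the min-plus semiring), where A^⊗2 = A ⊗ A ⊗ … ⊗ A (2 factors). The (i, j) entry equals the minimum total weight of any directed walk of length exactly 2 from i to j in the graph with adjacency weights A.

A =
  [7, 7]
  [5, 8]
A^⊗2 =
  [12, 14]
  [12, 12]

Each entry (A^⊗2)_ij equals the minimum over all length-2 walks i = v_0 → v_1 → … → v_2 = j of Σ_t A[v_t][v_{t+1}]. For example, for (i, j) = (0, 1) we minimise over 2 possible intermediate vertex sequences; the minimum is 14, attained along the walk 0 → 0 → 1.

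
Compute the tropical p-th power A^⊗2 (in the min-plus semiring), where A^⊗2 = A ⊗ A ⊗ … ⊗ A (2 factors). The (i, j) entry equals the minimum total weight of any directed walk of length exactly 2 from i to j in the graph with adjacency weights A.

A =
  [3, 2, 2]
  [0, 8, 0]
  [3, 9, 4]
A^⊗2 =
  [2, 5, 2]
  [3, 2, 2]
  [6, 5, 5]

Each entry (A^⊗2)_ij equals the minimum over all length-2 walks i = v_0 → v_1 → … → v_2 = j of Σ_t A[v_t][v_{t+1}]. For example, for (i, j) = (0, 2) we minimise over 3 possible intermediate vertex sequences; the minimum is 2, attained along the walk 0 → 1 → 2.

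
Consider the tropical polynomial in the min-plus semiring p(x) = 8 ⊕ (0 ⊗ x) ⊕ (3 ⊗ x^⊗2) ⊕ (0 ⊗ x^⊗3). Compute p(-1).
p(-1) = -3

A tropical monomial a ⊗ x^⊗i evaluates to a + i · x. Evaluating each term at x = -1:
  Term 0 contributes 8 + 0 · -1 = 8
  Term 1 contributes 0 + 1 · -1 = -1
  Term 2 contributes 3 + 2 · -1 = 1
  Term 3 contributes 0 + 3 · -1 = -3
p(-1) = ⊕ of these = min[8, -1, 1, -3] = -3.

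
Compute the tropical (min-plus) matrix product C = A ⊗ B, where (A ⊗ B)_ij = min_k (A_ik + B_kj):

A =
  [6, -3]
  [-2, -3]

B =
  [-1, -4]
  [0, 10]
A ⊗ B =
  [-3, 2]
  [-3, -6]

Apply the min-plus product entry-by-entry:
  C[0][0] = min over k of (A[0][0] + B[0][0] = 6 + -1 = 5, A[0][1] + B[1][0] = -3 + 0 = -3) = -3 (attained at k = 1)
  C[0][1] = min over k of (A[0][0] + B[0][1] = 6 + -4 = 2, A[0][1] + B[1][1] = -3 + 10 = 7) = 2 (attained at k = 0)
  C[1][0] = min over k of (A[1][0] + B[0][0] = -2 + -1 = -3, A[1][1] + B[1][0] = -3 + 0 = -3) = -3 (attained at k = 0)
  C[1][1] = min over k of (A[1][0] + B[0][1] = -2 + -4 = -6, A[1][1] + B[1][1] = -3 + 10 = 7) = -6 (attained at k = 0)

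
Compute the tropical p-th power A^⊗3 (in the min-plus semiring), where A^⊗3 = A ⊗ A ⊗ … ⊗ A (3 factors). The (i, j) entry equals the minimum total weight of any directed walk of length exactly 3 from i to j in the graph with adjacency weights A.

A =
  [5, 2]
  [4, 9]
A^⊗3 =
  [11, 8]
  [10, 11]

Each entry (A^⊗3)_ij equals the minimum over all length-3 walks i = v_0 → v_1 → … → v_3 = j of Σ_t A[v_t][v_{t+1}]. For example, for (i, j) = (0, 1) we minimise over 4 possible intermediate vertex sequences; the minimum is 8, attained along the walk 0 → 1 → 0 → 1.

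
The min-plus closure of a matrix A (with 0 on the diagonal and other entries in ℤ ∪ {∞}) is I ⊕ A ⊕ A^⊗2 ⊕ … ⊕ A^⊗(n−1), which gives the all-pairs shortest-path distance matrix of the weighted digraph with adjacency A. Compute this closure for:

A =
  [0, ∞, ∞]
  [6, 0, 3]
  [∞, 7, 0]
Closure =
  [0, ∞, ∞]
  [6, 0, 3]
  [13, 7, 0]

This is the Floyd-Warshall all-pairs shortest-path computation. For each intermediate vertex k = 0, 1, …, 2, update dist[i][j] ← min(dist[i][j], dist[i][k] + dist[k][j]). The final matrix gives, for each (i, j), the minimum total weight of any directed path from i to j (possibly empty when i = j).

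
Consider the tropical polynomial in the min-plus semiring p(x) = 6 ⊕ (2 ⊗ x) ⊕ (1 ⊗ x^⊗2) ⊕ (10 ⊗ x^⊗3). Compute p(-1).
p(-1) = -1

A tropical monomial a ⊗ x^⊗i evaluates to a + i · x. Evaluating each term at x = -1:
  Term 0 contributes 6 + 0 · -1 = 6
  Term 1 contributes 2 + 1 · -1 = 1
  Term 2 contributes 1 + 2 · -1 = -1
  Term 3 contributes 10 + 3 · -1 = 7
p(-1) = ⊕ of these = min[6, 1, -1, 7] = -1.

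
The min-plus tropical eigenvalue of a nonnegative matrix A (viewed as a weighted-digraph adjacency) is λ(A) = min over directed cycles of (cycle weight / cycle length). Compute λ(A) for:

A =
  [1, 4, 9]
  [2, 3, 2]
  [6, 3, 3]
λ(A) = 1

Enumerate directed cycles and compute their means (weight / length). Sample:
  cycle 0 → 0: weight = 1, length = 1, mean = 1/1 ≈ 1.000
  cycle 1 → 1: weight = 3, length = 1, mean = 3/1 ≈ 3.000
  cycle 2 → 2: weight = 3, length = 1, mean = 3/1 ≈ 3.000
  cycle 0 → 1 → 0: weight = 6, length = 2, mean = 6/2 ≈ 3.000
  cycle 0 → 2 → 0: weight = 15, length = 2, mean = 15/2 ≈ 7.500
  cycle 1 → 0 → 1: weight = 6, length = 2, mean = 6/2 ≈ 3.000
Minimum mean = 1.000, attained e.g. along the cycle 0 → 0 with weight 1 and length 1. So λ(A) = 1/1 = 1.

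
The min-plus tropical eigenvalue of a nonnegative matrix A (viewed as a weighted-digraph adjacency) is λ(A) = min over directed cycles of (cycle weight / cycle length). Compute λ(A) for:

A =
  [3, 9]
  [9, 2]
λ(A) = 2

Enumerate directed cycles and compute their means (weight / length). Sample:
  cycle 0 → 0: weight = 3, length = 1, mean = 3/1 ≈ 3.000
  cycle 1 → 1: weight = 2, length = 1, mean = 2/1 ≈ 2.000
  cycle 0 → 1 → 0: weight = 18, length = 2, mean = 18/2 ≈ 9.000
  cycle 1 → 0 → 1: weight = 18, length = 2, mean = 18/2 ≈ 9.000
Minimum mean = 2.000, attained e.g. along the cycle 1 → 1 with weight 2 and length 1. So λ(A) = 2/1 = 2.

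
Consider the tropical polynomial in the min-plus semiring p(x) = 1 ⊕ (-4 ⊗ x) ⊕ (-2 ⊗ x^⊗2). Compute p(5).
p(5) = 1

A tropical monomial a ⊗ x^⊗i evaluates to a + i · x. Evaluating each term at x = 5:
  Term 0 contributes 1 + 0 · 5 = 1
  Term 1 contributes -4 + 1 · 5 = 1
  Term 2 contributes -2 + 2 · 5 = 8
p(5) = ⊕ of these = min[1, 1, 8] = 1.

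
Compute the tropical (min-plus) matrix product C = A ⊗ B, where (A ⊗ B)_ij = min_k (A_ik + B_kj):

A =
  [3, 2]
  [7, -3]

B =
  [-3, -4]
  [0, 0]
A ⊗ B =
  [0, -1]
  [-3, -3]

Apply the min-plus product entry-by-entry:
  C[0][0] = min over k of (A[0][0] + B[0][0] = 3 + -3 = 0, A[0][1] + B[1][0] = 2 + 0 = 2) = 0 (attained at k = 0)
  C[0][1] = min over k of (A[0][0] + B[0][1] = 3 + -4 = -1, A[0][1] + B[1][1] = 2 + 0 = 2) = -1 (attained at k = 0)
  C[1][0] = min over k of (A[1][0] + B[0][0] = 7 + -3 = 4, A[1][1] + B[1][0] = -3 + 0 = -3) = -3 (attained at k = 1)
  C[1][1] = min over k of (A[1][0] + B[0][1] = 7 + -4 = 3, A[1][1] + B[1][1] = -3 + 0 = -3) = -3 (attained at k = 1)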